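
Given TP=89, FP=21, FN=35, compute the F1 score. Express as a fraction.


Precision = 89/110 = 89/110. Recall = 89/124 = 89/124. F1 = 2*P*R/(P+R) = 89/117.

89/117


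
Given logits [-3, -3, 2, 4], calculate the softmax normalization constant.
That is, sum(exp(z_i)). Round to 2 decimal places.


Denom = e^-3=0.0498 + e^-3=0.0498 + e^2=7.3891 + e^4=54.5982. Sum = 62.0869, which rounds to 62.09.

62.09


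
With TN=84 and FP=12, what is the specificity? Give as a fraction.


Specificity = TN / (TN + FP) = 84 / 96 = 7/8.

7/8


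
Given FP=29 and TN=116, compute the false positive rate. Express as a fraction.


FPR = FP / (FP + TN) = 29 / 145 = 1/5.

1/5


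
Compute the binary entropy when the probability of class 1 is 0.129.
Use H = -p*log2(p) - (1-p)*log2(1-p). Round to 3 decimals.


H = -0.129*log2(0.129) - 0.871*log2(0.871) = 0.555.

0.555


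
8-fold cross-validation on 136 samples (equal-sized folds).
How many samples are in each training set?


Each validation fold has 136/8 = 17 samples. Training set = 136 - 17 = 119.

119


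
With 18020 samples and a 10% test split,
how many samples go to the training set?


Test set = 18020 * 10% = 1802. Training set = 18020 - 1802 = 16218.

16218


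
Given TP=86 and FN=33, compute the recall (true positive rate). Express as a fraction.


Recall = TP / (TP + FN) = 86 / 119 = 86/119.

86/119


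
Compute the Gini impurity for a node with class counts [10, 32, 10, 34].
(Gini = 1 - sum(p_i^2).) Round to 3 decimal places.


Total = 86. Proportions: 10/86, 32/86, 10/86, 34/86. sum(p_i^2) = 0.3218. Gini = 1 - 0.3218 = 0.6782, which rounds to 0.678.

0.678


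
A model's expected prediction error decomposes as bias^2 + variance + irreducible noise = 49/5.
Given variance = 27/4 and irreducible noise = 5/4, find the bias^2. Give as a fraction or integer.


Total error = bias^2 + variance + irreducible noise. So bias^2 = 49/5 - 27/4 - 5/4 = 9/5.

9/5


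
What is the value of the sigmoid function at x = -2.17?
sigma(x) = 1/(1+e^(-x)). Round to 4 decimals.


sigma(-2.17) = 1/(1+e^(2.17)) = 1/(1+8.758284) = 1/9.758284 = 0.1025.

0.1025


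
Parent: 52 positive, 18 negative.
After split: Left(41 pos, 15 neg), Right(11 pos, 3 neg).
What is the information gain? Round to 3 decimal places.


H(parent) = 0.8224. H(left) = 0.8384, H(right) = 0.7496. Weighted = (56/70)*0.8384 + (14/70)*0.7496 = 0.8206. IG = 0.8224 - 0.8206 = 0.0018, which rounds to 0.002.

0.002


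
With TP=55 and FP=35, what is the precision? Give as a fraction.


Precision = TP / (TP + FP) = 55 / 90 = 11/18.

11/18


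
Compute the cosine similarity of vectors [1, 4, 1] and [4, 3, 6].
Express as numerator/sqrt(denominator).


dot = 22. |a|^2 = 18, |b|^2 = 61. cos = 22/sqrt(1098).

22/sqrt(1098)


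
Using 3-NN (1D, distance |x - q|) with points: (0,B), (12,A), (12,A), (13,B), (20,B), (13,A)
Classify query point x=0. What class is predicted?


Distances: |0-0|=0, |12-0|=12, |12-0|=12, |13-0|=13, |20-0|=20, |13-0|=13. 3 nearest: (0,B), (12,A), (12,A). Counts: {'B': 1, 'A': 2}. Majority class: A.

A


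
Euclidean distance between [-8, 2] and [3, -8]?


d = sqrt(sum of squared differences). (-8-3)^2=121, (2--8)^2=100. Sum = 221.

sqrt(221)


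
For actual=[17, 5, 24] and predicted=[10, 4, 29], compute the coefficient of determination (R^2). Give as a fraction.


Mean(y) = 46/3. SS_res = 75. SS_tot = 554/3. R^2 = 1 - 75/(554/3) = 329/554.

329/554


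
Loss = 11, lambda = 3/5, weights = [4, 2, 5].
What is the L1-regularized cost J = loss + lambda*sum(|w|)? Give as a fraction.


L1 norm = sum(|w|) = 11. J = 11 + 3/5 * 11 = 88/5.

88/5


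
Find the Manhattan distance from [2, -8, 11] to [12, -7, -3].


d = sum of absolute differences: |2-12|=10 + |-8--7|=1 + |11--3|=14 = 25.

25


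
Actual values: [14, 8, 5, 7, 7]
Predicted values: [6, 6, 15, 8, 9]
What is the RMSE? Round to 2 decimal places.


MSE = 34.6000. RMSE = sqrt(34.6000) = 5.88.

5.88


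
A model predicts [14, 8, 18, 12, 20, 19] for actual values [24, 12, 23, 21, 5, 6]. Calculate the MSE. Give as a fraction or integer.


MSE = (1/6) * ((24-14)^2=100 + (12-8)^2=16 + (23-18)^2=25 + (21-12)^2=81 + (5-20)^2=225 + (6-19)^2=169). Sum = 616. MSE = 308/3.

308/3


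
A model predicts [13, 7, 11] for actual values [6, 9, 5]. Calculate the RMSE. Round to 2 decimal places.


MSE = 29.6667. RMSE = sqrt(29.6667) = 5.45.

5.45


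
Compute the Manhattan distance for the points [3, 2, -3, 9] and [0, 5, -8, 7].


d = sum of absolute differences: |3-0|=3 + |2-5|=3 + |-3--8|=5 + |9-7|=2 = 13.

13


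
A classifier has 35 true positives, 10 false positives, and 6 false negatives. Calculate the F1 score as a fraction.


Precision = 35/45 = 7/9. Recall = 35/41 = 35/41. F1 = 2*P*R/(P+R) = 35/43.

35/43


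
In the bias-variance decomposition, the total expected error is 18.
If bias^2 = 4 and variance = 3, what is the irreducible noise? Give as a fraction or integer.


Total error = bias^2 + variance + irreducible noise. So irreducible noise = 18 - 4 - 3 = 11.

11


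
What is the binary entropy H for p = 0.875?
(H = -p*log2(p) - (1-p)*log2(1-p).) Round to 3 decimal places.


H = -0.875*log2(0.875) - 0.125*log2(0.125) = 0.544.

0.544


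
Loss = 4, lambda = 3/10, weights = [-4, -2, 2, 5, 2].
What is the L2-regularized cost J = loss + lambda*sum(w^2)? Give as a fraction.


L2 sq norm = sum(w^2) = 53. J = 4 + 3/10 * 53 = 199/10.

199/10


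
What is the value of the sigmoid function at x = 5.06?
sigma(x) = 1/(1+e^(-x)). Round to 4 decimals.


sigma(5.06) = 1/(1+e^(-5.06)) = 1/(1+0.006346) = 1/1.006346 = 0.9937.

0.9937


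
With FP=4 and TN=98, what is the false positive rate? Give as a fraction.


FPR = FP / (FP + TN) = 4 / 102 = 2/51.

2/51


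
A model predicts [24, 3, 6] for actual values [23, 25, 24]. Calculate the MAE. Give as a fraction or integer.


MAE = (1/3) * (|23-24|=1 + |25-3|=22 + |24-6|=18). Sum = 41. MAE = 41/3.

41/3


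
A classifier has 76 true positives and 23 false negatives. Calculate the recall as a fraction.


Recall = TP / (TP + FN) = 76 / 99 = 76/99.

76/99


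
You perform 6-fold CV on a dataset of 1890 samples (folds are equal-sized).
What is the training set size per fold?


Each validation fold has 1890/6 = 315 samples. Training set = 1890 - 315 = 1575.

1575


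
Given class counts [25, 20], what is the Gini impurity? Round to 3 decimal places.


Total = 45. Proportions: 25/45, 20/45. sum(p_i^2) = 0.5062. Gini = 1 - 0.5062 = 0.4938, which rounds to 0.494.

0.494


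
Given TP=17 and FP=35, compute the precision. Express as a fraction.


Precision = TP / (TP + FP) = 17 / 52 = 17/52.

17/52


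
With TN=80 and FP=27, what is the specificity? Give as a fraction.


Specificity = TN / (TN + FP) = 80 / 107 = 80/107.

80/107


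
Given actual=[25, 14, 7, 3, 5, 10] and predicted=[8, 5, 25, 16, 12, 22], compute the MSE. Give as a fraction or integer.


MSE = (1/6) * ((25-8)^2=289 + (14-5)^2=81 + (7-25)^2=324 + (3-16)^2=169 + (5-12)^2=49 + (10-22)^2=144). Sum = 1056. MSE = 176.

176


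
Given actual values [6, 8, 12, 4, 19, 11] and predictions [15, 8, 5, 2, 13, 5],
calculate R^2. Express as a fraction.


Mean(y) = 10. SS_res = 206. SS_tot = 142. R^2 = 1 - 206/(142) = -32/71.

-32/71


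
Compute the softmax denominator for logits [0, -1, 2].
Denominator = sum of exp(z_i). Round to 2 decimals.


Denom = e^0=1.0000 + e^-1=0.3679 + e^2=7.3891. Sum = 8.7570, which rounds to 8.76.

8.76


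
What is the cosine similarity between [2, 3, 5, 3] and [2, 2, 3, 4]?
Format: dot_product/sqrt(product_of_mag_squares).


dot = 37. |a|^2 = 47, |b|^2 = 33. cos = 37/sqrt(1551).

37/sqrt(1551)


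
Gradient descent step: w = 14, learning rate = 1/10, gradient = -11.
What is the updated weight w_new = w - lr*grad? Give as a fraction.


w_new = 14 - 1/10 * -11 = 14 - -11/10 = 151/10.

151/10


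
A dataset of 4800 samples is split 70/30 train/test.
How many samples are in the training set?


Test set = 4800 * 30% = 1440. Training set = 4800 - 1440 = 3360.

3360


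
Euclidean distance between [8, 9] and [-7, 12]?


d = sqrt(sum of squared differences). (8--7)^2=225, (9-12)^2=9. Sum = 234.

sqrt(234)


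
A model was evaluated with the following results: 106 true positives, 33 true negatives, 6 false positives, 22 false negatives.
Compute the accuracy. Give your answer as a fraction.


Accuracy = (TP + TN) / (TP + TN + FP + FN) = (106 + 33) / 167 = 139/167.

139/167


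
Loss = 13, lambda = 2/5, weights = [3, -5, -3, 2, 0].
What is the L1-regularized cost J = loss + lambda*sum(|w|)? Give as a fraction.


L1 norm = sum(|w|) = 13. J = 13 + 2/5 * 13 = 91/5.

91/5


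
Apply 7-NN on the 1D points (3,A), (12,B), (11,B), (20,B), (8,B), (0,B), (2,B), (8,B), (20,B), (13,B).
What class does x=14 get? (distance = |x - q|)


Distances: |3-14|=11, |12-14|=2, |11-14|=3, |20-14|=6, |8-14|=6, |0-14|=14, |2-14|=12, |8-14|=6, |20-14|=6, |13-14|=1. 7 nearest: (13,B), (12,B), (11,B), (20,B), (8,B), (8,B), (20,B). Counts: {'B': 7}. Majority class: B.

B


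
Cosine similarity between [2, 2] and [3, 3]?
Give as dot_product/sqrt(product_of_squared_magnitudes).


dot = 12. |a|^2 = 8, |b|^2 = 18. cos = 12/sqrt(144).

12/sqrt(144)


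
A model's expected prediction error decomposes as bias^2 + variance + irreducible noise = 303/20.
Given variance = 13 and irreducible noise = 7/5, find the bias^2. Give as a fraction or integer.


Total error = bias^2 + variance + irreducible noise. So bias^2 = 303/20 - 13 - 7/5 = 3/4.

3/4


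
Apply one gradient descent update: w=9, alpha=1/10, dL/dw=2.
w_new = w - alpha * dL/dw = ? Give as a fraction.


w_new = 9 - 1/10 * 2 = 9 - 1/5 = 44/5.

44/5


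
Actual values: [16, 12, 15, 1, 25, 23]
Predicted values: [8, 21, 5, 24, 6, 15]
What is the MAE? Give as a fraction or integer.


MAE = (1/6) * (|16-8|=8 + |12-21|=9 + |15-5|=10 + |1-24|=23 + |25-6|=19 + |23-15|=8). Sum = 77. MAE = 77/6.

77/6


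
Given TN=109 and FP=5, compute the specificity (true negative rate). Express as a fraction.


Specificity = TN / (TN + FP) = 109 / 114 = 109/114.

109/114


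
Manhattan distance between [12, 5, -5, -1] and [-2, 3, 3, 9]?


d = sum of absolute differences: |12--2|=14 + |5-3|=2 + |-5-3|=8 + |-1-9|=10 = 34.

34


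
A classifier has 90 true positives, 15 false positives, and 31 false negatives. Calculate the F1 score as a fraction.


Precision = 90/105 = 6/7. Recall = 90/121 = 90/121. F1 = 2*P*R/(P+R) = 90/113.

90/113


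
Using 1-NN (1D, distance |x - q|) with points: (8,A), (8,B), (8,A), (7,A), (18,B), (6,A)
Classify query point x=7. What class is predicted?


Distances: |8-7|=1, |8-7|=1, |8-7|=1, |7-7|=0, |18-7|=11, |6-7|=1. 1 nearest: (7,A). Counts: {'A': 1}. Majority class: A.

A


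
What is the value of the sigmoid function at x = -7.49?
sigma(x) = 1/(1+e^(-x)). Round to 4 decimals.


sigma(-7.49) = 1/(1+e^(7.49)) = 1/(1+1790.052092) = 1/1791.052092 = 0.0006.

0.0006


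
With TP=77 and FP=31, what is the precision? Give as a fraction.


Precision = TP / (TP + FP) = 77 / 108 = 77/108.

77/108


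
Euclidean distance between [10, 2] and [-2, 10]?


d = sqrt(sum of squared differences). (10--2)^2=144, (2-10)^2=64. Sum = 208.

sqrt(208)


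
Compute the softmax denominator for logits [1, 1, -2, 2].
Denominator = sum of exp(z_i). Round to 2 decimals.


Denom = e^1=2.7183 + e^1=2.7183 + e^-2=0.1353 + e^2=7.3891. Sum = 12.9610, which rounds to 12.96.

12.96


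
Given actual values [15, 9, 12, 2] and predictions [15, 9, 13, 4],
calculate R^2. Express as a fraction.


Mean(y) = 19/2. SS_res = 5. SS_tot = 93. R^2 = 1 - 5/(93) = 88/93.

88/93


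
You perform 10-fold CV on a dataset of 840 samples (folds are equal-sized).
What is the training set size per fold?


Each validation fold has 840/10 = 84 samples. Training set = 840 - 84 = 756.

756


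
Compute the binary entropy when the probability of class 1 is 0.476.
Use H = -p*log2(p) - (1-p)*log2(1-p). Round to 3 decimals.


H = -0.476*log2(0.476) - 0.524*log2(0.524) = 0.998.

0.998


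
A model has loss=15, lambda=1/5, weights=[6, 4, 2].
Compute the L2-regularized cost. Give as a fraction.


L2 sq norm = sum(w^2) = 56. J = 15 + 1/5 * 56 = 131/5.

131/5


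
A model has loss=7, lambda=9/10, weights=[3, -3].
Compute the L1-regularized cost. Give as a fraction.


L1 norm = sum(|w|) = 6. J = 7 + 9/10 * 6 = 62/5.

62/5


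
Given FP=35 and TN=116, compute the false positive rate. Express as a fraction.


FPR = FP / (FP + TN) = 35 / 151 = 35/151.

35/151


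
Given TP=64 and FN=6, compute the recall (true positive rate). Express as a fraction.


Recall = TP / (TP + FN) = 64 / 70 = 32/35.

32/35


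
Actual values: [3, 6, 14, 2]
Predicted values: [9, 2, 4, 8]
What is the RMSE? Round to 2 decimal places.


MSE = 47.0000. RMSE = sqrt(47.0000) = 6.86.

6.86


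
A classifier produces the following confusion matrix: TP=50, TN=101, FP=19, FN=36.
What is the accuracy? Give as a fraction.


Accuracy = (TP + TN) / (TP + TN + FP + FN) = (50 + 101) / 206 = 151/206.

151/206


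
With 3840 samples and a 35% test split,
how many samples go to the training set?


Test set = 3840 * 35% = 1344. Training set = 3840 - 1344 = 2496.

2496


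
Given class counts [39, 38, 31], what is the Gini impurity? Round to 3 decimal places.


Total = 108. Proportions: 39/108, 38/108, 31/108. sum(p_i^2) = 0.3366. Gini = 1 - 0.3366 = 0.6634, which rounds to 0.663.

0.663


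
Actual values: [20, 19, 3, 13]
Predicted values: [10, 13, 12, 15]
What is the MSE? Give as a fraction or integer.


MSE = (1/4) * ((20-10)^2=100 + (19-13)^2=36 + (3-12)^2=81 + (13-15)^2=4). Sum = 221. MSE = 221/4.

221/4


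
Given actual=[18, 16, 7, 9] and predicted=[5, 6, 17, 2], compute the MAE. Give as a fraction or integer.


MAE = (1/4) * (|18-5|=13 + |16-6|=10 + |7-17|=10 + |9-2|=7). Sum = 40. MAE = 10.

10


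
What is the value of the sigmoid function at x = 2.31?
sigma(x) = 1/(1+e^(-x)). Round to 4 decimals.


sigma(2.31) = 1/(1+e^(-2.31)) = 1/(1+0.099261) = 1/1.099261 = 0.9097.

0.9097


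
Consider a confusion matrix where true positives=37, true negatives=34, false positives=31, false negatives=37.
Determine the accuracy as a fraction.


Accuracy = (TP + TN) / (TP + TN + FP + FN) = (37 + 34) / 139 = 71/139.

71/139


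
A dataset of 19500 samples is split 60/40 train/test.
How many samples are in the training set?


Test set = 19500 * 40% = 7800. Training set = 19500 - 7800 = 11700.

11700


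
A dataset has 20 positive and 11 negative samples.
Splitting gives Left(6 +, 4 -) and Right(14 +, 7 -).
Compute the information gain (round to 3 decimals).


H(parent) = 0.9383. H(left) = 0.9710, H(right) = 0.9183. Weighted = (10/31)*0.9710 + (21/31)*0.9183 = 0.9353. IG = 0.9383 - 0.9353 = 0.0030, which rounds to 0.003.

0.003


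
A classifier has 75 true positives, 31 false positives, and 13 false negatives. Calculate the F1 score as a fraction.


Precision = 75/106 = 75/106. Recall = 75/88 = 75/88. F1 = 2*P*R/(P+R) = 75/97.

75/97


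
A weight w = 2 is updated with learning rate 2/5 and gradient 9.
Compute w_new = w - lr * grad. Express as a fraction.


w_new = 2 - 2/5 * 9 = 2 - 18/5 = -8/5.

-8/5


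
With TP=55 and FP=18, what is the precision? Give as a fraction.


Precision = TP / (TP + FP) = 55 / 73 = 55/73.

55/73


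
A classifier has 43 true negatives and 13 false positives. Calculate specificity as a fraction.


Specificity = TN / (TN + FP) = 43 / 56 = 43/56.

43/56


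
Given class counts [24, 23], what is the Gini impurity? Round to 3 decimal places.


Total = 47. Proportions: 24/47, 23/47. sum(p_i^2) = 0.5002. Gini = 1 - 0.5002 = 0.4998, which rounds to 0.500.

0.500


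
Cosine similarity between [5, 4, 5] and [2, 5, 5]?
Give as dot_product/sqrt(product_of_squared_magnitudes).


dot = 55. |a|^2 = 66, |b|^2 = 54. cos = 55/sqrt(3564).

55/sqrt(3564)


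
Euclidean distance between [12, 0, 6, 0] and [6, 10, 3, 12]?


d = sqrt(sum of squared differences). (12-6)^2=36, (0-10)^2=100, (6-3)^2=9, (0-12)^2=144. Sum = 289.

17


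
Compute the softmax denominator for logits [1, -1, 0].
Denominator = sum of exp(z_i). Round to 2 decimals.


Denom = e^1=2.7183 + e^-1=0.3679 + e^0=1.0000. Sum = 4.0862, which rounds to 4.09.

4.09


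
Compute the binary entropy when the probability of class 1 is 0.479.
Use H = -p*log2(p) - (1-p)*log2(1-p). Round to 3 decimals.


H = -0.479*log2(0.479) - 0.521*log2(0.521) = 0.999.

0.999


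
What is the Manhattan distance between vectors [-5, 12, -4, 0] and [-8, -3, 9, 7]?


d = sum of absolute differences: |-5--8|=3 + |12--3|=15 + |-4-9|=13 + |0-7|=7 = 38.

38


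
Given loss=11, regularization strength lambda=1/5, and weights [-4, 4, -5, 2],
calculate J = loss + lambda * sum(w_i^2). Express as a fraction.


L2 sq norm = sum(w^2) = 61. J = 11 + 1/5 * 61 = 116/5.

116/5


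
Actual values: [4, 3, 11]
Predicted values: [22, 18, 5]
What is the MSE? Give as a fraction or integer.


MSE = (1/3) * ((4-22)^2=324 + (3-18)^2=225 + (11-5)^2=36). Sum = 585. MSE = 195.

195


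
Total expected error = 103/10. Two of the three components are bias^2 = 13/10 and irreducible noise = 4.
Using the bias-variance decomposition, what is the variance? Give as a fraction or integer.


Total error = bias^2 + variance + irreducible noise. So variance = 103/10 - 13/10 - 4 = 5.

5


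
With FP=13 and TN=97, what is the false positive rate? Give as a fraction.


FPR = FP / (FP + TN) = 13 / 110 = 13/110.

13/110


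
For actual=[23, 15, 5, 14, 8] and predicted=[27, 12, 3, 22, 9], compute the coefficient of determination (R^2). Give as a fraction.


Mean(y) = 13. SS_res = 94. SS_tot = 194. R^2 = 1 - 94/(194) = 50/97.

50/97


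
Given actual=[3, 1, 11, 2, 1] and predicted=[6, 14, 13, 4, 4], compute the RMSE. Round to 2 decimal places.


MSE = 39.0000. RMSE = sqrt(39.0000) = 6.24.

6.24


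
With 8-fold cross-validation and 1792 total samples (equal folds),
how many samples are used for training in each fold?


Each validation fold has 1792/8 = 224 samples. Training set = 1792 - 224 = 1568.

1568


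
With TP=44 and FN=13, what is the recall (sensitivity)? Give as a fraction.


Recall = TP / (TP + FN) = 44 / 57 = 44/57.

44/57


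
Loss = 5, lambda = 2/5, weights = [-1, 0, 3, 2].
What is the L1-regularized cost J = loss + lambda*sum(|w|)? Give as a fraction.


L1 norm = sum(|w|) = 6. J = 5 + 2/5 * 6 = 37/5.

37/5


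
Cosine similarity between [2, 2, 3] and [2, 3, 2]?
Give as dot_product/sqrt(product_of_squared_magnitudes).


dot = 16. |a|^2 = 17, |b|^2 = 17. cos = 16/sqrt(289).

16/sqrt(289)


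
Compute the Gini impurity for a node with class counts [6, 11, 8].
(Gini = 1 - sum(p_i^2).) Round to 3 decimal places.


Total = 25. Proportions: 6/25, 11/25, 8/25. sum(p_i^2) = 0.3536. Gini = 1 - 0.3536 = 0.6464, which rounds to 0.646.

0.646


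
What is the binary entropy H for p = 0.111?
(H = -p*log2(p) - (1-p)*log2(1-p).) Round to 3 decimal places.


H = -0.111*log2(0.111) - 0.889*log2(0.889) = 0.503.

0.503


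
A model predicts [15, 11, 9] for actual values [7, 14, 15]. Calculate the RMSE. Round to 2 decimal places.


MSE = 36.3333. RMSE = sqrt(36.3333) = 6.03.

6.03


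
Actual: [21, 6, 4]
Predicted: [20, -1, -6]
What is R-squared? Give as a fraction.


Mean(y) = 31/3. SS_res = 150. SS_tot = 518/3. R^2 = 1 - 150/(518/3) = 34/259.

34/259


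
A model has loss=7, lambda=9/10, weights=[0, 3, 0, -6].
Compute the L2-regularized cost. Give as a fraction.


L2 sq norm = sum(w^2) = 45. J = 7 + 9/10 * 45 = 95/2.

95/2


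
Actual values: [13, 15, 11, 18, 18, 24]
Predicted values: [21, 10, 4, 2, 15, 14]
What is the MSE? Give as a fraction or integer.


MSE = (1/6) * ((13-21)^2=64 + (15-10)^2=25 + (11-4)^2=49 + (18-2)^2=256 + (18-15)^2=9 + (24-14)^2=100). Sum = 503. MSE = 503/6.

503/6


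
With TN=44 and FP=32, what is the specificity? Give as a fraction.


Specificity = TN / (TN + FP) = 44 / 76 = 11/19.

11/19


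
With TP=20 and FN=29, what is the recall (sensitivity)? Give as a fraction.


Recall = TP / (TP + FN) = 20 / 49 = 20/49.

20/49


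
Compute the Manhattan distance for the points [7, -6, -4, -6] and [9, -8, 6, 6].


d = sum of absolute differences: |7-9|=2 + |-6--8|=2 + |-4-6|=10 + |-6-6|=12 = 26.

26


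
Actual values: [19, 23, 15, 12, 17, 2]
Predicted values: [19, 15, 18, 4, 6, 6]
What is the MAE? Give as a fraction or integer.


MAE = (1/6) * (|19-19|=0 + |23-15|=8 + |15-18|=3 + |12-4|=8 + |17-6|=11 + |2-6|=4). Sum = 34. MAE = 17/3.

17/3


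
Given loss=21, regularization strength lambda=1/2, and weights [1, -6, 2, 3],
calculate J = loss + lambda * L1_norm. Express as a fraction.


L1 norm = sum(|w|) = 12. J = 21 + 1/2 * 12 = 27.

27


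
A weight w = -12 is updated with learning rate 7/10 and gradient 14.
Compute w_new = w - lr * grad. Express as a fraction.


w_new = -12 - 7/10 * 14 = -12 - 49/5 = -109/5.

-109/5


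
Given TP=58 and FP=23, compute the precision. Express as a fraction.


Precision = TP / (TP + FP) = 58 / 81 = 58/81.

58/81


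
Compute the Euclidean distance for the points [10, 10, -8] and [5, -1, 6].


d = sqrt(sum of squared differences). (10-5)^2=25, (10--1)^2=121, (-8-6)^2=196. Sum = 342.

sqrt(342)


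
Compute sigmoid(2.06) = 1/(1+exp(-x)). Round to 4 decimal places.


sigma(2.06) = 1/(1+e^(-2.06)) = 1/(1+0.127454) = 1/1.127454 = 0.8870.

0.8870


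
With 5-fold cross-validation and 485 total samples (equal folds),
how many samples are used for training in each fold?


Each validation fold has 485/5 = 97 samples. Training set = 485 - 97 = 388.

388


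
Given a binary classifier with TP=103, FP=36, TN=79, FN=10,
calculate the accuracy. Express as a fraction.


Accuracy = (TP + TN) / (TP + TN + FP + FN) = (103 + 79) / 228 = 91/114.

91/114


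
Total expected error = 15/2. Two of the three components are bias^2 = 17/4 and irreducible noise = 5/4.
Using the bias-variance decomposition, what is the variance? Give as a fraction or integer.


Total error = bias^2 + variance + irreducible noise. So variance = 15/2 - 17/4 - 5/4 = 2.

2


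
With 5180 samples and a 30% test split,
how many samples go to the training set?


Test set = 5180 * 30% = 1554. Training set = 5180 - 1554 = 3626.

3626


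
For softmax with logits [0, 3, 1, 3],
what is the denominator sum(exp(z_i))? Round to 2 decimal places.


Denom = e^0=1.0000 + e^3=20.0855 + e^1=2.7183 + e^3=20.0855. Sum = 43.8893, which rounds to 43.89.

43.89


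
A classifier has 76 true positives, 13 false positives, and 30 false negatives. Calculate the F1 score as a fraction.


Precision = 76/89 = 76/89. Recall = 76/106 = 38/53. F1 = 2*P*R/(P+R) = 152/195.

152/195


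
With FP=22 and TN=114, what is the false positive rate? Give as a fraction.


FPR = FP / (FP + TN) = 22 / 136 = 11/68.

11/68


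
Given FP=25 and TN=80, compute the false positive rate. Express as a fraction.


FPR = FP / (FP + TN) = 25 / 105 = 5/21.

5/21


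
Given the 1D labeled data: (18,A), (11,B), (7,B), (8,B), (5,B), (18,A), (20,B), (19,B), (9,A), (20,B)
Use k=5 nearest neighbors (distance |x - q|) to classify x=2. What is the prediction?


Distances: |18-2|=16, |11-2|=9, |7-2|=5, |8-2|=6, |5-2|=3, |18-2|=16, |20-2|=18, |19-2|=17, |9-2|=7, |20-2|=18. 5 nearest: (5,B), (7,B), (8,B), (9,A), (11,B). Counts: {'B': 4, 'A': 1}. Majority class: B.

B


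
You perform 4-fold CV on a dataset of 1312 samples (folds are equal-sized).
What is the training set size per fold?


Each validation fold has 1312/4 = 328 samples. Training set = 1312 - 328 = 984.

984


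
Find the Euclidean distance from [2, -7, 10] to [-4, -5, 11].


d = sqrt(sum of squared differences). (2--4)^2=36, (-7--5)^2=4, (10-11)^2=1. Sum = 41.

sqrt(41)


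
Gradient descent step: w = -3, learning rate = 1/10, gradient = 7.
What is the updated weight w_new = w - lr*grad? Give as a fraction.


w_new = -3 - 1/10 * 7 = -3 - 7/10 = -37/10.

-37/10


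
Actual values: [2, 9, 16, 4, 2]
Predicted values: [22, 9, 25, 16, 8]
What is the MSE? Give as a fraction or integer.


MSE = (1/5) * ((2-22)^2=400 + (9-9)^2=0 + (16-25)^2=81 + (4-16)^2=144 + (2-8)^2=36). Sum = 661. MSE = 661/5.

661/5


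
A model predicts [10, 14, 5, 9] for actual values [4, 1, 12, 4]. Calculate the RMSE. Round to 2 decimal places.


MSE = 69.7500. RMSE = sqrt(69.7500) = 8.35.

8.35


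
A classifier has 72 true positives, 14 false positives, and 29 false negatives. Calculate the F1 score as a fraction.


Precision = 72/86 = 36/43. Recall = 72/101 = 72/101. F1 = 2*P*R/(P+R) = 144/187.

144/187


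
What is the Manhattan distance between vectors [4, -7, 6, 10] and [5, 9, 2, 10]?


d = sum of absolute differences: |4-5|=1 + |-7-9|=16 + |6-2|=4 + |10-10|=0 = 21.

21


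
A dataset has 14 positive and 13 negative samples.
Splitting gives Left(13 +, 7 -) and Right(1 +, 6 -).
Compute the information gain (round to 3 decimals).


H(parent) = 0.9990. H(left) = 0.9341, H(right) = 0.5917. Weighted = (20/27)*0.9341 + (7/27)*0.5917 = 0.8453. IG = 0.9990 - 0.8453 = 0.1537, which rounds to 0.154.

0.154


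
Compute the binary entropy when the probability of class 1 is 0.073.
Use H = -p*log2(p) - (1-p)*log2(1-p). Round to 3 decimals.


H = -0.073*log2(0.073) - 0.927*log2(0.927) = 0.377.

0.377


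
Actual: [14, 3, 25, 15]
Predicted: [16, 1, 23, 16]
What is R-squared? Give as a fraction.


Mean(y) = 57/4. SS_res = 13. SS_tot = 971/4. R^2 = 1 - 13/(971/4) = 919/971.

919/971


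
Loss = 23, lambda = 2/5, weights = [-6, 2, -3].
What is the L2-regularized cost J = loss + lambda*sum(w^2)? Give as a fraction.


L2 sq norm = sum(w^2) = 49. J = 23 + 2/5 * 49 = 213/5.

213/5


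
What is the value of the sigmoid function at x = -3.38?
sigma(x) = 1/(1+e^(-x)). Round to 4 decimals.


sigma(-3.38) = 1/(1+e^(3.38)) = 1/(1+29.370771) = 1/30.370771 = 0.0329.

0.0329


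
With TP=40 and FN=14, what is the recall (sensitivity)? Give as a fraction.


Recall = TP / (TP + FN) = 40 / 54 = 20/27.

20/27


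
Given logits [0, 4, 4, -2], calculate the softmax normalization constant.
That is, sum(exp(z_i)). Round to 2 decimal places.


Denom = e^0=1.0000 + e^4=54.5982 + e^4=54.5982 + e^-2=0.1353. Sum = 110.3317, which rounds to 110.33.

110.33


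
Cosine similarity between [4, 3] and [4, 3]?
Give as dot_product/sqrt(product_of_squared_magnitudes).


dot = 25. |a|^2 = 25, |b|^2 = 25. cos = 25/sqrt(625).

25/sqrt(625)


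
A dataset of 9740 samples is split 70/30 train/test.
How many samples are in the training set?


Test set = 9740 * 30% = 2922. Training set = 9740 - 2922 = 6818.

6818


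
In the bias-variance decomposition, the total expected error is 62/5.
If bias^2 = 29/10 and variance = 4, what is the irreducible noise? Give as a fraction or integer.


Total error = bias^2 + variance + irreducible noise. So irreducible noise = 62/5 - 29/10 - 4 = 11/2.

11/2


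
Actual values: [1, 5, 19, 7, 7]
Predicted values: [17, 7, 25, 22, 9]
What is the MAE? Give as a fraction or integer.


MAE = (1/5) * (|1-17|=16 + |5-7|=2 + |19-25|=6 + |7-22|=15 + |7-9|=2). Sum = 41. MAE = 41/5.

41/5


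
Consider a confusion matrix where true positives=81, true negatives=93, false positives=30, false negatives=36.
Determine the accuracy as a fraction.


Accuracy = (TP + TN) / (TP + TN + FP + FN) = (81 + 93) / 240 = 29/40.

29/40


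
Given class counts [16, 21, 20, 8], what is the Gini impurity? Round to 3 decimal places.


Total = 65. Proportions: 16/65, 21/65, 20/65, 8/65. sum(p_i^2) = 0.2748. Gini = 1 - 0.2748 = 0.7252, which rounds to 0.725.

0.725


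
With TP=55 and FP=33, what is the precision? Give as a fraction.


Precision = TP / (TP + FP) = 55 / 88 = 5/8.

5/8


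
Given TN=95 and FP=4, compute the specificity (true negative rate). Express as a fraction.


Specificity = TN / (TN + FP) = 95 / 99 = 95/99.

95/99


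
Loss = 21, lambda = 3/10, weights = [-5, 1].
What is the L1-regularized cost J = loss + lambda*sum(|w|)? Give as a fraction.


L1 norm = sum(|w|) = 6. J = 21 + 3/10 * 6 = 114/5.

114/5


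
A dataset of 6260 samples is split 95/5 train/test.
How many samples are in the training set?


Test set = 6260 * 5% = 313. Training set = 6260 - 313 = 5947.

5947


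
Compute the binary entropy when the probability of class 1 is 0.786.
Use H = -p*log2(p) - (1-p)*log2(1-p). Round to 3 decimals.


H = -0.786*log2(0.786) - 0.214*log2(0.214) = 0.749.

0.749


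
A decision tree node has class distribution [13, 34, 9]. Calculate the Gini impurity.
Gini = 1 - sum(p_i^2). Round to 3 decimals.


Total = 56. Proportions: 13/56, 34/56, 9/56. sum(p_i^2) = 0.4483. Gini = 1 - 0.4483 = 0.5517, which rounds to 0.552.

0.552


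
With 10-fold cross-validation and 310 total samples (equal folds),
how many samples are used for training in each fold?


Each validation fold has 310/10 = 31 samples. Training set = 310 - 31 = 279.

279


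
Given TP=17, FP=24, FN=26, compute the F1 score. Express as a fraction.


Precision = 17/41 = 17/41. Recall = 17/43 = 17/43. F1 = 2*P*R/(P+R) = 17/42.

17/42


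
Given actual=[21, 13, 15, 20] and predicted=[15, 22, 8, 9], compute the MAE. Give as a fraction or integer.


MAE = (1/4) * (|21-15|=6 + |13-22|=9 + |15-8|=7 + |20-9|=11). Sum = 33. MAE = 33/4.

33/4


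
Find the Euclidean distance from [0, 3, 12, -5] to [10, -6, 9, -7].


d = sqrt(sum of squared differences). (0-10)^2=100, (3--6)^2=81, (12-9)^2=9, (-5--7)^2=4. Sum = 194.

sqrt(194)


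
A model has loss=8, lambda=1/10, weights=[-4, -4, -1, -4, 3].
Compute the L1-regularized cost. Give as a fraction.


L1 norm = sum(|w|) = 16. J = 8 + 1/10 * 16 = 48/5.

48/5


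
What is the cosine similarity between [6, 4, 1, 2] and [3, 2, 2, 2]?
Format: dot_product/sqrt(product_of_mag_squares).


dot = 32. |a|^2 = 57, |b|^2 = 21. cos = 32/sqrt(1197).

32/sqrt(1197)


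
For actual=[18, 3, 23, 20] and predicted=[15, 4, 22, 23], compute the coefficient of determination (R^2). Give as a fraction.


Mean(y) = 16. SS_res = 20. SS_tot = 238. R^2 = 1 - 20/(238) = 109/119.

109/119


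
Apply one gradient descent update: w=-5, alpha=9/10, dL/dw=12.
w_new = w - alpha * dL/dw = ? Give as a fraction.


w_new = -5 - 9/10 * 12 = -5 - 54/5 = -79/5.

-79/5


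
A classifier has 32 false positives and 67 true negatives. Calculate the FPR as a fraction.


FPR = FP / (FP + TN) = 32 / 99 = 32/99.

32/99


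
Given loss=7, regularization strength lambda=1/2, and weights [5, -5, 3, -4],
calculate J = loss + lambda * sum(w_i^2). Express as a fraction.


L2 sq norm = sum(w^2) = 75. J = 7 + 1/2 * 75 = 89/2.

89/2


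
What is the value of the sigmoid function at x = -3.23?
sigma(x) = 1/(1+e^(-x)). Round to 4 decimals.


sigma(-3.23) = 1/(1+e^(3.23)) = 1/(1+25.279657) = 1/26.279657 = 0.0381.

0.0381


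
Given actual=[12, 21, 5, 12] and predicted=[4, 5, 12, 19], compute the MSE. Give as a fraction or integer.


MSE = (1/4) * ((12-4)^2=64 + (21-5)^2=256 + (5-12)^2=49 + (12-19)^2=49). Sum = 418. MSE = 209/2.

209/2


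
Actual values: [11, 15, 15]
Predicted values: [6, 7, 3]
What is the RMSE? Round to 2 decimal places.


MSE = 77.6667. RMSE = sqrt(77.6667) = 8.81.

8.81


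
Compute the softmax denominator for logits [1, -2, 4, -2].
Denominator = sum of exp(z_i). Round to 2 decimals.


Denom = e^1=2.7183 + e^-2=0.1353 + e^4=54.5982 + e^-2=0.1353. Sum = 57.5871, which rounds to 57.59.

57.59


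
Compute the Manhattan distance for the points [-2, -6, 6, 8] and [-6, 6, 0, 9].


d = sum of absolute differences: |-2--6|=4 + |-6-6|=12 + |6-0|=6 + |8-9|=1 = 23.

23


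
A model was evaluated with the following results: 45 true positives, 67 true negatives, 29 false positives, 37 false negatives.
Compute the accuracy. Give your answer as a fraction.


Accuracy = (TP + TN) / (TP + TN + FP + FN) = (45 + 67) / 178 = 56/89.

56/89


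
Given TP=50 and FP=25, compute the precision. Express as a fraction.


Precision = TP / (TP + FP) = 50 / 75 = 2/3.

2/3


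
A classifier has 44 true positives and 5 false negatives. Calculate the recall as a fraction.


Recall = TP / (TP + FN) = 44 / 49 = 44/49.

44/49


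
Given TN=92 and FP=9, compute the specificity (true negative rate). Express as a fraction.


Specificity = TN / (TN + FP) = 92 / 101 = 92/101.

92/101


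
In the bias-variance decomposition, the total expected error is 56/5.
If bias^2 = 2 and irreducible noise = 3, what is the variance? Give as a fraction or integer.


Total error = bias^2 + variance + irreducible noise. So variance = 56/5 - 2 - 3 = 31/5.

31/5


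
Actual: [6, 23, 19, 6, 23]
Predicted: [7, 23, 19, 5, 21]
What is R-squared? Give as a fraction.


Mean(y) = 77/5. SS_res = 6. SS_tot = 1526/5. R^2 = 1 - 6/(1526/5) = 748/763.

748/763


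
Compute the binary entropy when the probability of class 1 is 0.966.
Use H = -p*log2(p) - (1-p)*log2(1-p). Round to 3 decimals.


H = -0.966*log2(0.966) - 0.034*log2(0.034) = 0.214.

0.214


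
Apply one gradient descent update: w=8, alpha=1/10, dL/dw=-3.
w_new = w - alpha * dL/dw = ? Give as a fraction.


w_new = 8 - 1/10 * -3 = 8 - -3/10 = 83/10.

83/10


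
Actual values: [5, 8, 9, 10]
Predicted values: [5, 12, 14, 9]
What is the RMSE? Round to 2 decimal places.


MSE = 10.5000. RMSE = sqrt(10.5000) = 3.24.

3.24


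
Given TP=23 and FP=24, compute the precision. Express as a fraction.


Precision = TP / (TP + FP) = 23 / 47 = 23/47.

23/47


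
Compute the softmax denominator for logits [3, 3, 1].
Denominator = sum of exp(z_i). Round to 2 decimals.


Denom = e^3=20.0855 + e^3=20.0855 + e^1=2.7183. Sum = 42.8893, which rounds to 42.89.

42.89


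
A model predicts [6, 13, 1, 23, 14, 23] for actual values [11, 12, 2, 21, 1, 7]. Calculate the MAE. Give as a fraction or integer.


MAE = (1/6) * (|11-6|=5 + |12-13|=1 + |2-1|=1 + |21-23|=2 + |1-14|=13 + |7-23|=16). Sum = 38. MAE = 19/3.

19/3


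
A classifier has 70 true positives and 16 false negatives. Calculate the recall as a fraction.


Recall = TP / (TP + FN) = 70 / 86 = 35/43.

35/43


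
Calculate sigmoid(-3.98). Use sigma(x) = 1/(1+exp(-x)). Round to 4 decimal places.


sigma(-3.98) = 1/(1+e^(3.98)) = 1/(1+53.517034) = 1/54.517034 = 0.0183.

0.0183


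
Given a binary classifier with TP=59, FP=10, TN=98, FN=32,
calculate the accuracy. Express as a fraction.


Accuracy = (TP + TN) / (TP + TN + FP + FN) = (59 + 98) / 199 = 157/199.

157/199


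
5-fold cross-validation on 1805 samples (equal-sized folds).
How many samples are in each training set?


Each validation fold has 1805/5 = 361 samples. Training set = 1805 - 361 = 1444.

1444


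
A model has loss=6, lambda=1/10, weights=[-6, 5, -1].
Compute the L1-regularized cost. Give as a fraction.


L1 norm = sum(|w|) = 12. J = 6 + 1/10 * 12 = 36/5.

36/5


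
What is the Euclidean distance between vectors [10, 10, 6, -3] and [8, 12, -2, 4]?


d = sqrt(sum of squared differences). (10-8)^2=4, (10-12)^2=4, (6--2)^2=64, (-3-4)^2=49. Sum = 121.

11


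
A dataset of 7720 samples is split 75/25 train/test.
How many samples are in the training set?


Test set = 7720 * 25% = 1930. Training set = 7720 - 1930 = 5790.

5790


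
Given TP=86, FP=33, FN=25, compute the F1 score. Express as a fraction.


Precision = 86/119 = 86/119. Recall = 86/111 = 86/111. F1 = 2*P*R/(P+R) = 86/115.

86/115


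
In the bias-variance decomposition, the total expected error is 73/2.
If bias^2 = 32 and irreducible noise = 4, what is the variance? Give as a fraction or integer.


Total error = bias^2 + variance + irreducible noise. So variance = 73/2 - 32 - 4 = 1/2.

1/2


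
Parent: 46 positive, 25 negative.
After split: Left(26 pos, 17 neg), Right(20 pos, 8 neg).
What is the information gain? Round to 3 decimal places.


H(parent) = 0.9359. H(left) = 0.9682, H(right) = 0.8631. Weighted = (43/71)*0.9682 + (28/71)*0.8631 = 0.9268. IG = 0.9359 - 0.9268 = 0.0091, which rounds to 0.009.

0.009


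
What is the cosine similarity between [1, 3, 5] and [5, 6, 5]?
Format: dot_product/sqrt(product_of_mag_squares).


dot = 48. |a|^2 = 35, |b|^2 = 86. cos = 48/sqrt(3010).

48/sqrt(3010)


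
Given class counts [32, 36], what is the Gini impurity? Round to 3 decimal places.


Total = 68. Proportions: 32/68, 36/68. sum(p_i^2) = 0.5017. Gini = 1 - 0.5017 = 0.4983, which rounds to 0.498.

0.498


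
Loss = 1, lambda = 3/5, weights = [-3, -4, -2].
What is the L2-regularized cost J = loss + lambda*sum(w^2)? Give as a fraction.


L2 sq norm = sum(w^2) = 29. J = 1 + 3/5 * 29 = 92/5.

92/5


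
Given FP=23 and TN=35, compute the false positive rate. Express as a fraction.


FPR = FP / (FP + TN) = 23 / 58 = 23/58.

23/58


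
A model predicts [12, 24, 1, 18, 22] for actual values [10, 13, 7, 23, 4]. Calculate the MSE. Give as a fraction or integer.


MSE = (1/5) * ((10-12)^2=4 + (13-24)^2=121 + (7-1)^2=36 + (23-18)^2=25 + (4-22)^2=324). Sum = 510. MSE = 102.

102


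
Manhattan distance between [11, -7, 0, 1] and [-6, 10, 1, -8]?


d = sum of absolute differences: |11--6|=17 + |-7-10|=17 + |0-1|=1 + |1--8|=9 = 44.

44


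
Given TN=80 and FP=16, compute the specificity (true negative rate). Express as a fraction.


Specificity = TN / (TN + FP) = 80 / 96 = 5/6.

5/6


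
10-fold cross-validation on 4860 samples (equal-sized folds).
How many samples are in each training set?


Each validation fold has 4860/10 = 486 samples. Training set = 4860 - 486 = 4374.

4374


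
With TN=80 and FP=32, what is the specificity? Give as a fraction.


Specificity = TN / (TN + FP) = 80 / 112 = 5/7.

5/7


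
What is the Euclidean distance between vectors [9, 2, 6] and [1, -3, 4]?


d = sqrt(sum of squared differences). (9-1)^2=64, (2--3)^2=25, (6-4)^2=4. Sum = 93.

sqrt(93)


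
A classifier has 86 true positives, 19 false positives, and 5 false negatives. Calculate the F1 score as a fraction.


Precision = 86/105 = 86/105. Recall = 86/91 = 86/91. F1 = 2*P*R/(P+R) = 43/49.

43/49


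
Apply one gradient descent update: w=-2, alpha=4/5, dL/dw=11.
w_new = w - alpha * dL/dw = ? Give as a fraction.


w_new = -2 - 4/5 * 11 = -2 - 44/5 = -54/5.

-54/5


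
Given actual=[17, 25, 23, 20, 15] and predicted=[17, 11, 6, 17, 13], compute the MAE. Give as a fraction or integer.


MAE = (1/5) * (|17-17|=0 + |25-11|=14 + |23-6|=17 + |20-17|=3 + |15-13|=2). Sum = 36. MAE = 36/5.

36/5


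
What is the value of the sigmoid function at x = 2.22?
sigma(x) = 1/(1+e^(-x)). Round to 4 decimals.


sigma(2.22) = 1/(1+e^(-2.22)) = 1/(1+0.108609) = 1/1.108609 = 0.9020.

0.9020


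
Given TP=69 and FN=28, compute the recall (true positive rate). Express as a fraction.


Recall = TP / (TP + FN) = 69 / 97 = 69/97.

69/97


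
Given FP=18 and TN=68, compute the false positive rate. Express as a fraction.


FPR = FP / (FP + TN) = 18 / 86 = 9/43.

9/43


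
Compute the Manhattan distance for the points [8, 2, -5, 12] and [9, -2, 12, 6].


d = sum of absolute differences: |8-9|=1 + |2--2|=4 + |-5-12|=17 + |12-6|=6 = 28.

28
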